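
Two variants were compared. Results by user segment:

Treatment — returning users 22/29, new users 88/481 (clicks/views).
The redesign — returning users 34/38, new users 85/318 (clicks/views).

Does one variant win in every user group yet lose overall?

Returning users: Treatment 22/29 = 75.9%, the redesign 34/38 = 89.5% → the redesign
New users: Treatment 88/481 = 18.3%, the redesign 85/318 = 26.7% → the redesign
Overall: Treatment 110/510 = 21.6%, the redesign 119/356 = 33.4% → the redesign
The redesign wins overall and in every user group — no reversal.

No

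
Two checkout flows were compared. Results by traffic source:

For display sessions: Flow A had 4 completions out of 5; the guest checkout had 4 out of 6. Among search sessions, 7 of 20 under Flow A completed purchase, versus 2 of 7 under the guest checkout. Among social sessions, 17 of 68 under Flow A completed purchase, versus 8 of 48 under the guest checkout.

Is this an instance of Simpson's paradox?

Display: Flow A 4/5 = 80.0%, the guest checkout 4/6 = 66.7% → Flow A
Search: Flow A 7/20 = 35.0%, the guest checkout 2/7 = 28.6% → Flow A
Social: Flow A 17/68 = 25.0%, the guest checkout 8/48 = 16.7% → Flow A
Overall: Flow A 28/93 = 30.1%, the guest checkout 14/61 = 23.0% → Flow A
Flow A wins overall and in every traffic group — no reversal.

No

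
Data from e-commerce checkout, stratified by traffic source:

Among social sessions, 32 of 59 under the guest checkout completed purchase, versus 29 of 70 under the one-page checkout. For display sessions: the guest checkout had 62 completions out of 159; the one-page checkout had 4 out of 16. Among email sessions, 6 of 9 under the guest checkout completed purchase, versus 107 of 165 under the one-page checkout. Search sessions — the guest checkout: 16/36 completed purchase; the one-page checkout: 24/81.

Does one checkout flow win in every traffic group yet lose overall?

Yes

Social: the guest checkout 32/59 = 54.2%, the one-page checkout 29/70 = 41.4% → the guest checkout
Display: the guest checkout 62/159 = 39.0%, the one-page checkout 4/16 = 25.0% → the guest checkout
Email: the guest checkout 6/9 = 66.7%, the one-page checkout 107/165 = 64.8% → the guest checkout
Search: the guest checkout 16/36 = 44.4%, the one-page checkout 24/81 = 29.6% → the guest checkout
Overall: the guest checkout 116/263 = 44.1%, the one-page checkout 164/332 = 49.4% → the one-page checkout
The guest checkout wins each traffic group but the one-page checkout wins overall — the comparison reverses. The guest checkout's sessions skew toward display, which has a lower base rate.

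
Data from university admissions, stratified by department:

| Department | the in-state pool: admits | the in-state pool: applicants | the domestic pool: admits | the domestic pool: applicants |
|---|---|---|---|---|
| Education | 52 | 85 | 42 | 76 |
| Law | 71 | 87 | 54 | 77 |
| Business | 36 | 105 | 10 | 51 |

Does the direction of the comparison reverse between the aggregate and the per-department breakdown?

Education: the in-state pool 52/85 = 61.2%, the domestic pool 42/76 = 55.3% → the in-state pool
Law: the in-state pool 71/87 = 81.6%, the domestic pool 54/77 = 70.1% → the in-state pool
Business: the in-state pool 36/105 = 34.3%, the domestic pool 10/51 = 19.6% → the in-state pool
Overall: the in-state pool 159/277 = 57.4%, the domestic pool 106/204 = 52.0% → the in-state pool
The in-state pool wins overall and in every department group — no reversal.

No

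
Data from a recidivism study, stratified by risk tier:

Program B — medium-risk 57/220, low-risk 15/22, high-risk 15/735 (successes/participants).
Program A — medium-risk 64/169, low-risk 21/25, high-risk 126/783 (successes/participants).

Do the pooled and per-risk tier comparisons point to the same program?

Medium-risk: Program B 57/220 = 25.9%, Program A 64/169 = 37.9% → Program A
Low-risk: Program B 15/22 = 68.2%, Program A 21/25 = 84.0% → Program A
High-risk: Program B 15/735 = 2.0%, Program A 126/783 = 16.1% → Program A
Overall: Program B 87/977 = 8.9%, Program A 211/977 = 21.6% → Program A
Program A wins overall and in every risk group — no reversal.

Yes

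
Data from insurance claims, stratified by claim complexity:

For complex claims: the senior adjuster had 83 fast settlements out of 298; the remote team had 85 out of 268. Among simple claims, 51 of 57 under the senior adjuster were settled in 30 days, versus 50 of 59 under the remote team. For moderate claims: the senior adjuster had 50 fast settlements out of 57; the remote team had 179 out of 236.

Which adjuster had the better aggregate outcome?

Complex: the senior adjuster 83/298 = 27.9%, the remote team 85/268 = 31.7% → the remote team
Simple: the senior adjuster 51/57 = 89.5%, the remote team 50/59 = 84.7% → the senior adjuster
Moderate: the senior adjuster 50/57 = 87.7%, the remote team 179/236 = 75.8% → the senior adjuster
Overall: the senior adjuster 184/412 = 44.7%, the remote team 314/563 = 55.8% → the remote team
(Neither sweeps every claim group, but the remote team has the higher pooled rate.)

the remote team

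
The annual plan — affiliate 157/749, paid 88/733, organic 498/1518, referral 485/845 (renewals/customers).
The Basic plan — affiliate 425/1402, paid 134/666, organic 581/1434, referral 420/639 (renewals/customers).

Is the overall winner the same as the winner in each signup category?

Yes

Affiliate: the annual plan 157/749 = 21.0%, the Basic plan 425/1402 = 30.3% → the Basic plan
Paid: the annual plan 88/733 = 12.0%, the Basic plan 134/666 = 20.1% → the Basic plan
Organic: the annual plan 498/1518 = 32.8%, the Basic plan 581/1434 = 40.5% → the Basic plan
Referral: the annual plan 485/845 = 57.4%, the Basic plan 420/639 = 65.7% → the Basic plan
Overall: the annual plan 1228/3845 = 31.9%, the Basic plan 1560/4141 = 37.7% → the Basic plan
The Basic plan wins overall and in every signup group — no reversal.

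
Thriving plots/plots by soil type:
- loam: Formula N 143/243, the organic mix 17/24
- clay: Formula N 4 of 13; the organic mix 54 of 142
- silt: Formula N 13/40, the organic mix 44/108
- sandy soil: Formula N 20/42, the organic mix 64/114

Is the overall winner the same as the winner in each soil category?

Loam: Formula N 143/243 = 58.8%, the organic mix 17/24 = 70.8% → the organic mix
Clay: Formula N 4/13 = 30.8%, the organic mix 54/142 = 38.0% → the organic mix
Silt: Formula N 13/40 = 32.5%, the organic mix 44/108 = 40.7% → the organic mix
Sandy soil: Formula N 20/42 = 47.6%, the organic mix 64/114 = 56.1% → the organic mix
Overall: Formula N 180/338 = 53.3%, the organic mix 179/388 = 46.1% → Formula N
The organic mix wins each soil group but Formula N wins overall — the comparison reverses. The organic mix's plots skew toward clay, which has a lower base rate.

No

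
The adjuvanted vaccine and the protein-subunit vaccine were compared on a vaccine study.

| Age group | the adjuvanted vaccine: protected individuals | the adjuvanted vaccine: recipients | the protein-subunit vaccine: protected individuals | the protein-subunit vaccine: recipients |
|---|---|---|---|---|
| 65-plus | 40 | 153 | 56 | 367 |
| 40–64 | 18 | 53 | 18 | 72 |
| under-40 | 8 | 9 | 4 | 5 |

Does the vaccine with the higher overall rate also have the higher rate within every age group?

Yes

65-plus: the adjuvanted vaccine 40/153 = 26.1%, the protein-subunit vaccine 56/367 = 15.3% → the adjuvanted vaccine
40–64: the adjuvanted vaccine 18/53 = 34.0%, the protein-subunit vaccine 18/72 = 25.0% → the adjuvanted vaccine
Under-40: the adjuvanted vaccine 8/9 = 88.9%, the protein-subunit vaccine 4/5 = 80.0% → the adjuvanted vaccine
Overall: the adjuvanted vaccine 66/215 = 30.7%, the protein-subunit vaccine 78/444 = 17.6% → the adjuvanted vaccine
The adjuvanted vaccine wins overall and in every age group — no reversal.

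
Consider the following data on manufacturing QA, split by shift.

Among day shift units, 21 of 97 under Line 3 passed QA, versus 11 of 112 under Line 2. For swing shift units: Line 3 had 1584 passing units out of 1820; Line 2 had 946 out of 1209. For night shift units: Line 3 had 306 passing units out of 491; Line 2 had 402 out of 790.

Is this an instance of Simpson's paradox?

No

Day shift: Line 3 21/97 = 21.6%, Line 2 11/112 = 9.8% → Line 3
Swing shift: Line 3 1584/1820 = 87.0%, Line 2 946/1209 = 78.2% → Line 3
Night shift: Line 3 306/491 = 62.3%, Line 2 402/790 = 50.9% → Line 3
Overall: Line 3 1911/2408 = 79.4%, Line 2 1359/2111 = 64.4% → Line 3
Line 3 wins overall and in every shift group — no reversal.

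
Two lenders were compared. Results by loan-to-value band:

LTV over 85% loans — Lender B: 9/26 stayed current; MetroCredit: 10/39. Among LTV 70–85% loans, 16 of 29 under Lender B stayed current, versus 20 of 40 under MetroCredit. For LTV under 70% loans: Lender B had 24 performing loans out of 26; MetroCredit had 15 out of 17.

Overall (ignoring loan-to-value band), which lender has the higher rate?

Lender B

LTV over 85%: Lender B 9/26 = 34.6%, MetroCredit 10/39 = 25.6% → Lender B
LTV 70–85%: Lender B 16/29 = 55.2%, MetroCredit 20/40 = 50.0% → Lender B
LTV under 70%: Lender B 24/26 = 92.3%, MetroCredit 15/17 = 88.2% → Lender B
Overall: Lender B 49/81 = 60.5%, MetroCredit 45/96 = 46.9% → Lender B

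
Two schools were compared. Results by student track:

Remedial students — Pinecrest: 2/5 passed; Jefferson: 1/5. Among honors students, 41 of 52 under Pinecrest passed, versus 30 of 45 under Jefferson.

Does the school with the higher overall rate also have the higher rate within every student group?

Remedial: Pinecrest 2/5 = 40.0%, Jefferson 1/5 = 20.0% → Pinecrest
Honors: Pinecrest 41/52 = 78.8%, Jefferson 30/45 = 66.7% → Pinecrest
Overall: Pinecrest 43/57 = 75.4%, Jefferson 31/50 = 62.0% → Pinecrest
Pinecrest wins overall and in every student group — no reversal.

Yes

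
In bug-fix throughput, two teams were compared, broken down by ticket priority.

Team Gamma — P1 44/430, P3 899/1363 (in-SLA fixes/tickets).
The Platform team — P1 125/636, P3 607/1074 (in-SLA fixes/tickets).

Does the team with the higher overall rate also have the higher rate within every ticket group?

P1: Team Gamma 44/430 = 10.2%, the Platform team 125/636 = 19.7% → the Platform team
P3: Team Gamma 899/1363 = 66.0%, the Platform team 607/1074 = 56.5% → Team Gamma
Overall: Team Gamma 943/1793 = 52.6%, the Platform team 732/1710 = 42.8% → Team Gamma
Neither sweeps: Team Gamma wins 1 of 2 groups, the Platform team wins 1. Team Gamma wins overall but not every group — no Simpson reversal.

No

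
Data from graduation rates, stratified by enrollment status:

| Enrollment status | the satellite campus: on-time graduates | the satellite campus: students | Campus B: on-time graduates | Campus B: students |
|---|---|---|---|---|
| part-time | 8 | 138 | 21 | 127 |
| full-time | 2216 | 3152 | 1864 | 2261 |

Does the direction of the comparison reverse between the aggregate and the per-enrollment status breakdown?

Part-time: the satellite campus 8/138 = 5.8%, Campus B 21/127 = 16.5% → Campus B
Full-time: the satellite campus 2216/3152 = 70.3%, Campus B 1864/2261 = 82.4% → Campus B
Overall: the satellite campus 2224/3290 = 67.6%, Campus B 1885/2388 = 78.9% → Campus B
Campus B wins overall and in every enrollment group — no reversal.

No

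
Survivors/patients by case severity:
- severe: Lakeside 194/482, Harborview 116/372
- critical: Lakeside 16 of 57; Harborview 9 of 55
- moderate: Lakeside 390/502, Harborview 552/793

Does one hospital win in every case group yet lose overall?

No

Severe: Lakeside 194/482 = 40.2%, Harborview 116/372 = 31.2% → Lakeside
Critical: Lakeside 16/57 = 28.1%, Harborview 9/55 = 16.4% → Lakeside
Moderate: Lakeside 390/502 = 77.7%, Harborview 552/793 = 69.6% → Lakeside
Overall: Lakeside 600/1041 = 57.6%, Harborview 677/1220 = 55.5% → Lakeside
Lakeside wins overall and in every case group — no reversal.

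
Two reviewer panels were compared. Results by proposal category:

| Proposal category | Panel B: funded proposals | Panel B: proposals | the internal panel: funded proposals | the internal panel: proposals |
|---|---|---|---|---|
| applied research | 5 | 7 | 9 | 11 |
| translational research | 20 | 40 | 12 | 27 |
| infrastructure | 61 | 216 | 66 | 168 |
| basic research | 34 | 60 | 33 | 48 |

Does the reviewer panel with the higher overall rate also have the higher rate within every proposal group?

Applied research: Panel B 5/7 = 71.4%, the internal panel 9/11 = 81.8% → the internal panel
Translational research: Panel B 20/40 = 50.0%, the internal panel 12/27 = 44.4% → Panel B
Infrastructure: Panel B 61/216 = 28.2%, the internal panel 66/168 = 39.3% → the internal panel
Basic research: Panel B 34/60 = 56.7%, the internal panel 33/48 = 68.8% → the internal panel
Overall: Panel B 120/323 = 37.2%, the internal panel 120/254 = 47.2% → the internal panel
Neither sweeps: Panel B wins 1 of 4 groups, the internal panel wins 3. The internal panel wins overall but not every group — no Simpson reversal.

No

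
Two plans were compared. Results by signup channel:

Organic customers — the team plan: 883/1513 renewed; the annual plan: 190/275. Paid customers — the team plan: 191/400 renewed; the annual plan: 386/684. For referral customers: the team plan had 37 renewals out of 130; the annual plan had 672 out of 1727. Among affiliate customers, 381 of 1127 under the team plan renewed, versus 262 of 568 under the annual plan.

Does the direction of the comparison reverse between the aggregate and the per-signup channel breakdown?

Yes

Organic: the team plan 883/1513 = 58.4%, the annual plan 190/275 = 69.1% → the annual plan
Paid: the team plan 191/400 = 47.8%, the annual plan 386/684 = 56.4% → the annual plan
Referral: the team plan 37/130 = 28.5%, the annual plan 672/1727 = 38.9% → the annual plan
Affiliate: the team plan 381/1127 = 33.8%, the annual plan 262/568 = 46.1% → the annual plan
Overall: the team plan 1492/3170 = 47.1%, the annual plan 1510/3254 = 46.4% → the team plan
The annual plan wins each signup group but the team plan wins overall — the comparison reverses. The annual plan's customers skew toward referral, which has a lower base rate.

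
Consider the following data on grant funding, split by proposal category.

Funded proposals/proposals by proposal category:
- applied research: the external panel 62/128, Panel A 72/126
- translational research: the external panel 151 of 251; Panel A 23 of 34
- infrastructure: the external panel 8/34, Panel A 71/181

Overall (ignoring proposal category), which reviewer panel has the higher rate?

Applied research: the external panel 62/128 = 48.4%, Panel A 72/126 = 57.1% → Panel A
Translational research: the external panel 151/251 = 60.2%, Panel A 23/34 = 67.6% → Panel A
Infrastructure: the external panel 8/34 = 23.5%, Panel A 71/181 = 39.2% → Panel A
Overall: the external panel 221/413 = 53.5%, Panel A 166/341 = 48.7% → the external panel
(Panel A wins every proposal group but the external panel wins overall — Panel A's proposals skew toward the low-rate infrastructure group.)

the external panel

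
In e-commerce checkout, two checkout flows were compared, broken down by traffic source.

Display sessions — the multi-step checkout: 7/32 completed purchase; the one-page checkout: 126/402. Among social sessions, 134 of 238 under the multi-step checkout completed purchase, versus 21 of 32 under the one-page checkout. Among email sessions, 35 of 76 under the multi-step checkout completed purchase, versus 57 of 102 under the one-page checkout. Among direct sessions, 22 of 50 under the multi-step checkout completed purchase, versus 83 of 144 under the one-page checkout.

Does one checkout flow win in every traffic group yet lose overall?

Display: the multi-step checkout 7/32 = 21.9%, the one-page checkout 126/402 = 31.3% → the one-page checkout
Social: the multi-step checkout 134/238 = 56.3%, the one-page checkout 21/32 = 65.6% → the one-page checkout
Email: the multi-step checkout 35/76 = 46.1%, the one-page checkout 57/102 = 55.9% → the one-page checkout
Direct: the multi-step checkout 22/50 = 44.0%, the one-page checkout 83/144 = 57.6% → the one-page checkout
Overall: the multi-step checkout 198/396 = 50.0%, the one-page checkout 287/680 = 42.2% → the multi-step checkout
The one-page checkout wins each traffic group but the multi-step checkout wins overall — the comparison reverses. The one-page checkout's sessions skew toward display, which has a lower base rate.

Yes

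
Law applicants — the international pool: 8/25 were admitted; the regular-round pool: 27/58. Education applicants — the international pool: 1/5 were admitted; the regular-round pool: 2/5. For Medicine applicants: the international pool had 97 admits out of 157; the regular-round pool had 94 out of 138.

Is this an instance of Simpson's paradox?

No

Law: the international pool 8/25 = 32.0%, the regular-round pool 27/58 = 46.6% → the regular-round pool
Education: the international pool 1/5 = 20.0%, the regular-round pool 2/5 = 40.0% → the regular-round pool
Medicine: the international pool 97/157 = 61.8%, the regular-round pool 94/138 = 68.1% → the regular-round pool
Overall: the international pool 106/187 = 56.7%, the regular-round pool 123/201 = 61.2% → the regular-round pool
The regular-round pool wins overall and in every department group — no reversal.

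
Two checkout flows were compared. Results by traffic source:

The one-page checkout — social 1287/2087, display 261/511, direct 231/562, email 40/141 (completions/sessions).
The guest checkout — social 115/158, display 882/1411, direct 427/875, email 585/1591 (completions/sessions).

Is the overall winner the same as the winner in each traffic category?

No

Social: the one-page checkout 1287/2087 = 61.7%, the guest checkout 115/158 = 72.8% → the guest checkout
Display: the one-page checkout 261/511 = 51.1%, the guest checkout 882/1411 = 62.5% → the guest checkout
Direct: the one-page checkout 231/562 = 41.1%, the guest checkout 427/875 = 48.8% → the guest checkout
Email: the one-page checkout 40/141 = 28.4%, the guest checkout 585/1591 = 36.8% → the guest checkout
Overall: the one-page checkout 1819/3301 = 55.1%, the guest checkout 2009/4035 = 49.8% → the one-page checkout
The guest checkout wins each traffic group but the one-page checkout wins overall — the comparison reverses. The guest checkout's sessions skew toward email, which has a lower base rate.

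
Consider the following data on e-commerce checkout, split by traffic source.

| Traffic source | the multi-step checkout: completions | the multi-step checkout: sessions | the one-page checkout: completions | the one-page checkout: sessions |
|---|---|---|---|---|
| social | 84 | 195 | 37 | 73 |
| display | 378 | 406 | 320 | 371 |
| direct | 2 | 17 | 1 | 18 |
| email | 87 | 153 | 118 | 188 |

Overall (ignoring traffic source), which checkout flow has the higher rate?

the one-page checkout

Social: the multi-step checkout 84/195 = 43.1%, the one-page checkout 37/73 = 50.7% → the one-page checkout
Display: the multi-step checkout 378/406 = 93.1%, the one-page checkout 320/371 = 86.3% → the multi-step checkout
Direct: the multi-step checkout 2/17 = 11.8%, the one-page checkout 1/18 = 5.6% → the multi-step checkout
Email: the multi-step checkout 87/153 = 56.9%, the one-page checkout 118/188 = 62.8% → the one-page checkout
Overall: the multi-step checkout 551/771 = 71.5%, the one-page checkout 476/650 = 73.2% → the one-page checkout
(Neither sweeps every traffic group, but the one-page checkout has the higher pooled rate.)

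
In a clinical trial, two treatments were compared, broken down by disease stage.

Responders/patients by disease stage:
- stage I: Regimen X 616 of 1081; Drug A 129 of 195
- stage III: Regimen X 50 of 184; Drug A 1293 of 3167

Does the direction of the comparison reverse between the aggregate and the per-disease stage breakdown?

Stage I: Regimen X 616/1081 = 57.0%, Drug A 129/195 = 66.2% → Drug A
Stage III: Regimen X 50/184 = 27.2%, Drug A 1293/3167 = 40.8% → Drug A
Overall: Regimen X 666/1265 = 52.6%, Drug A 1422/3362 = 42.3% → Regimen X
Drug A wins each disease group but Regimen X wins overall — the comparison reverses. Drug A's patients skew toward stage III, which has a lower base rate.

Yes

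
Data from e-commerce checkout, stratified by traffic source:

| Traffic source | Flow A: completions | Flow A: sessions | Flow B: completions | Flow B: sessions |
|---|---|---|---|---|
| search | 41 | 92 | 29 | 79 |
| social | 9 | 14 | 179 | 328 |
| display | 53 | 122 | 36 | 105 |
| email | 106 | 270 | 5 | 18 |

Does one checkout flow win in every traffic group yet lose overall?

Search: Flow A 41/92 = 44.6%, Flow B 29/79 = 36.7% → Flow A
Social: Flow A 9/14 = 64.3%, Flow B 179/328 = 54.6% → Flow A
Display: Flow A 53/122 = 43.4%, Flow B 36/105 = 34.3% → Flow A
Email: Flow A 106/270 = 39.3%, Flow B 5/18 = 27.8% → Flow A
Overall: Flow A 209/498 = 42.0%, Flow B 249/530 = 47.0% → Flow B
Flow A wins each traffic group but Flow B wins overall — the comparison reverses. Flow A's sessions skew toward email, which has a lower base rate.

Yes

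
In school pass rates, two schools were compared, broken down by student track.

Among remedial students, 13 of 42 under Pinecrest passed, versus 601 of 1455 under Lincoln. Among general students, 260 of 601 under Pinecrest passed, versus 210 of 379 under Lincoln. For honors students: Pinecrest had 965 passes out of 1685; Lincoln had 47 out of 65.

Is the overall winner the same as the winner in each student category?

Remedial: Pinecrest 13/42 = 31.0%, Lincoln 601/1455 = 41.3% → Lincoln
General: Pinecrest 260/601 = 43.3%, Lincoln 210/379 = 55.4% → Lincoln
Honors: Pinecrest 965/1685 = 57.3%, Lincoln 47/65 = 72.3% → Lincoln
Overall: Pinecrest 1238/2328 = 53.2%, Lincoln 858/1899 = 45.2% → Pinecrest
Lincoln wins each student group but Pinecrest wins overall — the comparison reverses. Lincoln's students skew toward remedial, which has a lower base rate.

No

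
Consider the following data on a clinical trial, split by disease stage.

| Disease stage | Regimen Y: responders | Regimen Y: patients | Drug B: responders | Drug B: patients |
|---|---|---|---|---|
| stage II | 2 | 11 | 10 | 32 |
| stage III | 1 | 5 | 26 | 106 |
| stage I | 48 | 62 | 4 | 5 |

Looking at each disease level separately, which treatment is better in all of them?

Drug B

Stage II: Regimen Y 2/11 = 18.2%, Drug B 10/32 = 31.2% → Drug B
Stage III: Regimen Y 1/5 = 20.0%, Drug B 26/106 = 24.5% → Drug B
Stage I: Regimen Y 48/62 = 77.4%, Drug B 4/5 = 80.0% → Drug B
Drug B has the higher rate in all 3 groups.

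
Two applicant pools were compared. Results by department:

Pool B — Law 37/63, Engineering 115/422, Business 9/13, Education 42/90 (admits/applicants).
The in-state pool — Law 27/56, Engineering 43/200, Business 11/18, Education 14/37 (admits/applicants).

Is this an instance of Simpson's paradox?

Law: Pool B 37/63 = 58.7%, the in-state pool 27/56 = 48.2% → Pool B
Engineering: Pool B 115/422 = 27.3%, the in-state pool 43/200 = 21.5% → Pool B
Business: Pool B 9/13 = 69.2%, the in-state pool 11/18 = 61.1% → Pool B
Education: Pool B 42/90 = 46.7%, the in-state pool 14/37 = 37.8% → Pool B
Overall: Pool B 203/588 = 34.5%, the in-state pool 95/311 = 30.5% → Pool B
Pool B wins overall and in every department group — no reversal.

No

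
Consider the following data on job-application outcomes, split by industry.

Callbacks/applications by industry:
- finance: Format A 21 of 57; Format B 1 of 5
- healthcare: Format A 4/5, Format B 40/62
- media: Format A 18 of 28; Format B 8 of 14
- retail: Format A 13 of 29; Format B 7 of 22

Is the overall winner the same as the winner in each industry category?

Finance: Format A 21/57 = 36.8%, Format B 1/5 = 20.0% → Format A
Healthcare: Format A 4/5 = 80.0%, Format B 40/62 = 64.5% → Format A
Media: Format A 18/28 = 64.3%, Format B 8/14 = 57.1% → Format A
Retail: Format A 13/29 = 44.8%, Format B 7/22 = 31.8% → Format A
Overall: Format A 56/119 = 47.1%, Format B 56/103 = 54.4% → Format B
Format A wins each industry group but Format B wins overall — the comparison reverses. Format A's applications skew toward finance, which has a lower base rate.

No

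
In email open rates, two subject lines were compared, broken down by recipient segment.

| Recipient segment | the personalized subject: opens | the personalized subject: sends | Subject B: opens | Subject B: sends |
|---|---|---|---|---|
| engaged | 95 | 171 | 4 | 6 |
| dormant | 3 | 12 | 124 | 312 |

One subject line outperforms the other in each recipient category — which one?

Subject B

Engaged: the personalized subject 95/171 = 55.6%, Subject B 4/6 = 66.7% → Subject B
Dormant: the personalized subject 3/12 = 25.0%, Subject B 124/312 = 39.7% → Subject B
Subject B has the higher rate in both groups.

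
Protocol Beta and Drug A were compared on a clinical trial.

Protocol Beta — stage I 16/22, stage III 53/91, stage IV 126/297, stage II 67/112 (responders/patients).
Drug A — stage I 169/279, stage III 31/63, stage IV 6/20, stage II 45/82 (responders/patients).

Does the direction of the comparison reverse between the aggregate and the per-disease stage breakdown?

Yes

Stage I: Protocol Beta 16/22 = 72.7%, Drug A 169/279 = 60.6% → Protocol Beta
Stage III: Protocol Beta 53/91 = 58.2%, Drug A 31/63 = 49.2% → Protocol Beta
Stage IV: Protocol Beta 126/297 = 42.4%, Drug A 6/20 = 30.0% → Protocol Beta
Stage II: Protocol Beta 67/112 = 59.8%, Drug A 45/82 = 54.9% → Protocol Beta
Overall: Protocol Beta 262/522 = 50.2%, Drug A 251/444 = 56.5% → Drug A
Protocol Beta wins each disease group but Drug A wins overall — the comparison reverses. Protocol Beta's patients skew toward stage IV, which has a lower base rate.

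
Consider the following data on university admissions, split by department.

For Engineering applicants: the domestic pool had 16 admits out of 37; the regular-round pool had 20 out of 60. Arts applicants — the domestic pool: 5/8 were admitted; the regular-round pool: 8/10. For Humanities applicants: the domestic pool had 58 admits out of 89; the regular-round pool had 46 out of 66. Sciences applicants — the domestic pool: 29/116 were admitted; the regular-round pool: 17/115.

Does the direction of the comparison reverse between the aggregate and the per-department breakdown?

Engineering: the domestic pool 16/37 = 43.2%, the regular-round pool 20/60 = 33.3% → the domestic pool
Arts: the domestic pool 5/8 = 62.5%, the regular-round pool 8/10 = 80.0% → the regular-round pool
Humanities: the domestic pool 58/89 = 65.2%, the regular-round pool 46/66 = 69.7% → the regular-round pool
Sciences: the domestic pool 29/116 = 25.0%, the regular-round pool 17/115 = 14.8% → the domestic pool
Overall: the domestic pool 108/250 = 43.2%, the regular-round pool 91/251 = 36.3% → the domestic pool
Neither sweeps: the domestic pool wins 2 of 4 groups, the regular-round pool wins 2. The domestic pool wins overall but not every group — no Simpson reversal.

No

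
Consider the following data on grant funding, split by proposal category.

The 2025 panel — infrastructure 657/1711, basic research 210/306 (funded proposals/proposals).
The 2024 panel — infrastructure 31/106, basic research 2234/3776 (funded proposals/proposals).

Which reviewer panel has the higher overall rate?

Infrastructure: the 2025 panel 657/1711 = 38.4%, the 2024 panel 31/106 = 29.2% → the 2025 panel
Basic research: the 2025 panel 210/306 = 68.6%, the 2024 panel 2234/3776 = 59.2% → the 2025 panel
Overall: the 2025 panel 867/2017 = 43.0%, the 2024 panel 2265/3882 = 58.3% → the 2024 panel
(The 2025 panel wins every proposal group but the 2024 panel wins overall — the 2025 panel's proposals skew toward the low-rate infrastructure group.)

the 2024 panel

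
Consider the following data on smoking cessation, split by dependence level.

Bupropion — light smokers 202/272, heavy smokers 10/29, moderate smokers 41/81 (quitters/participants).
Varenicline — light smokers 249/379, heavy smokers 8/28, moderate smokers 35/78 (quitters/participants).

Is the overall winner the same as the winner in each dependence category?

Light smokers: bupropion 202/272 = 74.3%, varenicline 249/379 = 65.7% → bupropion
Heavy smokers: bupropion 10/29 = 34.5%, varenicline 8/28 = 28.6% → bupropion
Moderate smokers: bupropion 41/81 = 50.6%, varenicline 35/78 = 44.9% → bupropion
Overall: bupropion 253/382 = 66.2%, varenicline 292/485 = 60.2% → bupropion
Bupropion wins overall and in every dependence group — no reversal.

Yes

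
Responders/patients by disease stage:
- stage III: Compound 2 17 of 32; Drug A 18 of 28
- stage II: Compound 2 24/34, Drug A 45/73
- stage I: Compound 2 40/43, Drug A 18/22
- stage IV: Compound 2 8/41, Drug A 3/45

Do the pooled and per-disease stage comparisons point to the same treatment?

Stage III: Compound 2 17/32 = 53.1%, Drug A 18/28 = 64.3% → Drug A
Stage II: Compound 2 24/34 = 70.6%, Drug A 45/73 = 61.6% → Compound 2
Stage I: Compound 2 40/43 = 93.0%, Drug A 18/22 = 81.8% → Compound 2
Stage IV: Compound 2 8/41 = 19.5%, Drug A 3/45 = 6.7% → Compound 2
Overall: Compound 2 89/150 = 59.3%, Drug A 84/168 = 50.0% → Compound 2
Neither sweeps: Compound 2 wins 3 of 4 groups, Drug A wins 1. Compound 2 wins overall but not every group — no Simpson reversal.

No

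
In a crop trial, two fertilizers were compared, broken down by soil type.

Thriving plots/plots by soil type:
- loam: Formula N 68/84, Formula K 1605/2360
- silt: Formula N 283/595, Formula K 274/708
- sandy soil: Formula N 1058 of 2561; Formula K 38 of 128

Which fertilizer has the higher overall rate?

Formula K

Loam: Formula N 68/84 = 81.0%, Formula K 1605/2360 = 68.0% → Formula N
Silt: Formula N 283/595 = 47.6%, Formula K 274/708 = 38.7% → Formula N
Sandy soil: Formula N 1058/2561 = 41.3%, Formula K 38/128 = 29.7% → Formula N
Overall: Formula N 1409/3240 = 43.5%, Formula K 1917/3196 = 60.0% → Formula K
(Formula N wins every soil group but Formula K wins overall — Formula N's plots skew toward the low-rate sandy soil group.)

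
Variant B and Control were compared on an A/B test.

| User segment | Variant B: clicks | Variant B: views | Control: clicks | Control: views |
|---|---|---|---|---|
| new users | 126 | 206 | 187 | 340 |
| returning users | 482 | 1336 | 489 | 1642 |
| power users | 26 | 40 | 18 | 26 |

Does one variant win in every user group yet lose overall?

New users: Variant B 126/206 = 61.2%, Control 187/340 = 55.0% → Variant B
Returning users: Variant B 482/1336 = 36.1%, Control 489/1642 = 29.8% → Variant B
Power users: Variant B 26/40 = 65.0%, Control 18/26 = 69.2% → Control
Overall: Variant B 634/1582 = 40.1%, Control 694/2008 = 34.6% → Variant B
Neither sweeps: Variant B wins 2 of 3 groups, Control wins 1. Variant B wins overall but not every group — no Simpson reversal.

No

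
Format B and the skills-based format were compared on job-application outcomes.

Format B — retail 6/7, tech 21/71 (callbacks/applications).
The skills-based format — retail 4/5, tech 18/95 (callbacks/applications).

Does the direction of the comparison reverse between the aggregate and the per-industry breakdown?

No

Retail: Format B 6/7 = 85.7%, the skills-based format 4/5 = 80.0% → Format B
Tech: Format B 21/71 = 29.6%, the skills-based format 18/95 = 18.9% → Format B
Overall: Format B 27/78 = 34.6%, the skills-based format 22/100 = 22.0% → Format B
Format B wins overall and in every industry group — no reversal.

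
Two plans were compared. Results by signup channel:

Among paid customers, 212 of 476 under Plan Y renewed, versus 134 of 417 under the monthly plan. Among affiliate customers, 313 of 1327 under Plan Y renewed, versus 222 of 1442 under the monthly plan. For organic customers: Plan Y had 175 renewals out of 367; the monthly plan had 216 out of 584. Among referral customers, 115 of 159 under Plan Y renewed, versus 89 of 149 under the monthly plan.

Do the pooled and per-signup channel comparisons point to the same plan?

Paid: Plan Y 212/476 = 44.5%, the monthly plan 134/417 = 32.1% → Plan Y
Affiliate: Plan Y 313/1327 = 23.6%, the monthly plan 222/1442 = 15.4% → Plan Y
Organic: Plan Y 175/367 = 47.7%, the monthly plan 216/584 = 37.0% → Plan Y
Referral: Plan Y 115/159 = 72.3%, the monthly plan 89/149 = 59.7% → Plan Y
Overall: Plan Y 815/2329 = 35.0%, the monthly plan 661/2592 = 25.5% → Plan Y
Plan Y wins overall and in every signup group — no reversal.

Yes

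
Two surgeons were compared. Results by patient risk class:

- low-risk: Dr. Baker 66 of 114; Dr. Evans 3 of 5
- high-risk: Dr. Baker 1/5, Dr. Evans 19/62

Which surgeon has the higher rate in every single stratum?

Dr. Evans

Low-risk: Dr. Baker 66/114 = 57.9%, Dr. Evans 3/5 = 60.0% → Dr. Evans
High-risk: Dr. Baker 1/5 = 20.0%, Dr. Evans 19/62 = 30.6% → Dr. Evans
Dr. Evans has the higher rate in both groups.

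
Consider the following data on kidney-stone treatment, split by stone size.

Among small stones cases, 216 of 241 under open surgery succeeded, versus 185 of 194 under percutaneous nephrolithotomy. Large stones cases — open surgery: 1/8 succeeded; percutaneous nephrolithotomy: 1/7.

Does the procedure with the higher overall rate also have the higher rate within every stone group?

Small stones: open surgery 216/241 = 89.6%, percutaneous nephrolithotomy 185/194 = 95.4% → percutaneous nephrolithotomy
Large stones: open surgery 1/8 = 12.5%, percutaneous nephrolithotomy 1/7 = 14.3% → percutaneous nephrolithotomy
Overall: open surgery 217/249 = 87.1%, percutaneous nephrolithotomy 186/201 = 92.5% → percutaneous nephrolithotomy
Percutaneous nephrolithotomy wins overall and in every stone group — no reversal.

Yes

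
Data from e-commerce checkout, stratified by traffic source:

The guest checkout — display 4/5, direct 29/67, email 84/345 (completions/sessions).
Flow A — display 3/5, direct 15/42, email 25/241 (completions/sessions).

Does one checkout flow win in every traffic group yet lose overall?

Display: the guest checkout 4/5 = 80.0%, Flow A 3/5 = 60.0% → the guest checkout
Direct: the guest checkout 29/67 = 43.3%, Flow A 15/42 = 35.7% → the guest checkout
Email: the guest checkout 84/345 = 24.3%, Flow A 25/241 = 10.4% → the guest checkout
Overall: the guest checkout 117/417 = 28.1%, Flow A 43/288 = 14.9% → the guest checkout
The guest checkout wins overall and in every traffic group — no reversal.

No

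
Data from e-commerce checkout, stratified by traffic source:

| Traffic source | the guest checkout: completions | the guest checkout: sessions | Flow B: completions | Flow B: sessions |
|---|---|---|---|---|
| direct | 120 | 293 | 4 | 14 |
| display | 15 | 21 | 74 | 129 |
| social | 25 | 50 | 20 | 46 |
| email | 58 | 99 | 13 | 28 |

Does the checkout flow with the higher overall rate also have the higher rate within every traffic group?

No

Direct: the guest checkout 120/293 = 41.0%, Flow B 4/14 = 28.6% → the guest checkout
Display: the guest checkout 15/21 = 71.4%, Flow B 74/129 = 57.4% → the guest checkout
Social: the guest checkout 25/50 = 50.0%, Flow B 20/46 = 43.5% → the guest checkout
Email: the guest checkout 58/99 = 58.6%, Flow B 13/28 = 46.4% → the guest checkout
Overall: the guest checkout 218/463 = 47.1%, Flow B 111/217 = 51.2% → Flow B
The guest checkout wins each traffic group but Flow B wins overall — the comparison reverses. The guest checkout's sessions skew toward direct, which has a lower base rate.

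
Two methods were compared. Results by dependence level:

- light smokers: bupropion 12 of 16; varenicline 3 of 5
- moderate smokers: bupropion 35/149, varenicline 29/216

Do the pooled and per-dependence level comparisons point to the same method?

Yes

Light smokers: bupropion 12/16 = 75.0%, varenicline 3/5 = 60.0% → bupropion
Moderate smokers: bupropion 35/149 = 23.5%, varenicline 29/216 = 13.4% → bupropion
Overall: bupropion 47/165 = 28.5%, varenicline 32/221 = 14.5% → bupropion
Bupropion wins overall and in every dependence group — no reversal.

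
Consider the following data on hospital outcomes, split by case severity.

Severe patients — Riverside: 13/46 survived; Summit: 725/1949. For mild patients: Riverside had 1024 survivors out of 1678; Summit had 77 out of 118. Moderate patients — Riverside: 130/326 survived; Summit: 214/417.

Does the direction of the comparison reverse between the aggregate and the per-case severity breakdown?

Severe: Riverside 13/46 = 28.3%, Summit 725/1949 = 37.2% → Summit
Mild: Riverside 1024/1678 = 61.0%, Summit 77/118 = 65.3% → Summit
Moderate: Riverside 130/326 = 39.9%, Summit 214/417 = 51.3% → Summit
Overall: Riverside 1167/2050 = 56.9%, Summit 1016/2484 = 40.9% → Riverside
Summit wins each case group but Riverside wins overall — the comparison reverses. Summit's patients skew toward severe, which has a lower base rate.

Yes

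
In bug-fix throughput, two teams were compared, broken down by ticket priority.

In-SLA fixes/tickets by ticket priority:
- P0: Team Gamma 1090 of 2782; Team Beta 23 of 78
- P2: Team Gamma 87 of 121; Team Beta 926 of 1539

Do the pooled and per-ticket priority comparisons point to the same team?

No

P0: Team Gamma 1090/2782 = 39.2%, Team Beta 23/78 = 29.5% → Team Gamma
P2: Team Gamma 87/121 = 71.9%, Team Beta 926/1539 = 60.2% → Team Gamma
Overall: Team Gamma 1177/2903 = 40.5%, Team Beta 949/1617 = 58.7% → Team Beta
Team Gamma wins each ticket group but Team Beta wins overall — the comparison reverses. Team Gamma's tickets skew toward P0, which has a lower base rate.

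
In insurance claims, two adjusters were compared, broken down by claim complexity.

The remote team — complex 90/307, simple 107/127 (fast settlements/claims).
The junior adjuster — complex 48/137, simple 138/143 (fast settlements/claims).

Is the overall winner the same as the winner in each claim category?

Complex: the remote team 90/307 = 29.3%, the junior adjuster 48/137 = 35.0% → the junior adjuster
Simple: the remote team 107/127 = 84.3%, the junior adjuster 138/143 = 96.5% → the junior adjuster
Overall: the remote team 197/434 = 45.4%, the junior adjuster 186/280 = 66.4% → the junior adjuster
The junior adjuster wins overall and in every claim group — no reversal.

Yes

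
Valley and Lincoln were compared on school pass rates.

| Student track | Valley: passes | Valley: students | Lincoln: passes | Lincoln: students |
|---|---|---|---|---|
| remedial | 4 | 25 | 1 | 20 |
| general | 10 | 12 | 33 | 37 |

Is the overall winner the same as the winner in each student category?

No

Remedial: Valley 4/25 = 16.0%, Lincoln 1/20 = 5.0% → Valley
General: Valley 10/12 = 83.3%, Lincoln 33/37 = 89.2% → Lincoln
Overall: Valley 14/37 = 37.8%, Lincoln 34/57 = 59.6% → Lincoln
Neither sweeps: Valley wins 1 of 2 groups, Lincoln wins 1. Lincoln wins overall but not every group — no Simpson reversal.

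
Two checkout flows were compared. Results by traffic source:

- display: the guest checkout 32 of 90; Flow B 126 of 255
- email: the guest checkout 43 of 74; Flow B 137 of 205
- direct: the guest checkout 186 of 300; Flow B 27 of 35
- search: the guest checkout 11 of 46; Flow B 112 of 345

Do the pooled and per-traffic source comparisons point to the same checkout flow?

No

Display: the guest checkout 32/90 = 35.6%, Flow B 126/255 = 49.4% → Flow B
Email: the guest checkout 43/74 = 58.1%, Flow B 137/205 = 66.8% → Flow B
Direct: the guest checkout 186/300 = 62.0%, Flow B 27/35 = 77.1% → Flow B
Search: the guest checkout 11/46 = 23.9%, Flow B 112/345 = 32.5% → Flow B
Overall: the guest checkout 272/510 = 53.3%, Flow B 402/840 = 47.9% → the guest checkout
Flow B wins each traffic group but the guest checkout wins overall — the comparison reverses. Flow B's sessions skew toward search, which has a lower base rate.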